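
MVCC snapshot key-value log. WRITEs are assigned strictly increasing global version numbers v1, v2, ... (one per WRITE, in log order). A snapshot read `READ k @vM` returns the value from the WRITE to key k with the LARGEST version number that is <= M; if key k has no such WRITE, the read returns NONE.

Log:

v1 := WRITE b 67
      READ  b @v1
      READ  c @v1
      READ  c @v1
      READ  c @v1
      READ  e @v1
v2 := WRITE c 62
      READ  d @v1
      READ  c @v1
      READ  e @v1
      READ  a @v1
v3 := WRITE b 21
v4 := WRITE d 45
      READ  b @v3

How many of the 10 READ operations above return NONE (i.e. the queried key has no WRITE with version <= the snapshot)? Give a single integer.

v1: WRITE b=67  (b history now [(1, 67)])
READ b @v1: history=[(1, 67)] -> pick v1 -> 67
READ c @v1: history=[] -> no version <= 1 -> NONE
READ c @v1: history=[] -> no version <= 1 -> NONE
READ c @v1: history=[] -> no version <= 1 -> NONE
READ e @v1: history=[] -> no version <= 1 -> NONE
v2: WRITE c=62  (c history now [(2, 62)])
READ d @v1: history=[] -> no version <= 1 -> NONE
READ c @v1: history=[(2, 62)] -> no version <= 1 -> NONE
READ e @v1: history=[] -> no version <= 1 -> NONE
READ a @v1: history=[] -> no version <= 1 -> NONE
v3: WRITE b=21  (b history now [(1, 67), (3, 21)])
v4: WRITE d=45  (d history now [(4, 45)])
READ b @v3: history=[(1, 67), (3, 21)] -> pick v3 -> 21
Read results in order: ['67', 'NONE', 'NONE', 'NONE', 'NONE', 'NONE', 'NONE', 'NONE', 'NONE', '21']
NONE count = 8

Answer: 8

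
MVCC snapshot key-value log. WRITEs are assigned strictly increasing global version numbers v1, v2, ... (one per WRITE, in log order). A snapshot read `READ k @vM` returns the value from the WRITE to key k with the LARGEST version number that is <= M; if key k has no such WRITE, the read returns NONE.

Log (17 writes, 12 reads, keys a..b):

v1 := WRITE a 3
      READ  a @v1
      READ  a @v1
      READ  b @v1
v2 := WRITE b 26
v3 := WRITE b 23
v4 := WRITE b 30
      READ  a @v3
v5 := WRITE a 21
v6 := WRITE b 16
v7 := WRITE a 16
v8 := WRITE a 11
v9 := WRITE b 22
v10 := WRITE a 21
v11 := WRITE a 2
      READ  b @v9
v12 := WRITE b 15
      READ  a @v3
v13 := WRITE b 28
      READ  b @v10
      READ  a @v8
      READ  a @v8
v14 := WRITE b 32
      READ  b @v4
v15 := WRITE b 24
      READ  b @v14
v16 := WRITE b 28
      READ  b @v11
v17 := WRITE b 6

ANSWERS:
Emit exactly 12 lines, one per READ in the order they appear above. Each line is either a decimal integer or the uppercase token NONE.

Answer: 3
3
NONE
3
22
3
22
11
11
30
32
22

Derivation:
v1: WRITE a=3  (a history now [(1, 3)])
READ a @v1: history=[(1, 3)] -> pick v1 -> 3
READ a @v1: history=[(1, 3)] -> pick v1 -> 3
READ b @v1: history=[] -> no version <= 1 -> NONE
v2: WRITE b=26  (b history now [(2, 26)])
v3: WRITE b=23  (b history now [(2, 26), (3, 23)])
v4: WRITE b=30  (b history now [(2, 26), (3, 23), (4, 30)])
READ a @v3: history=[(1, 3)] -> pick v1 -> 3
v5: WRITE a=21  (a history now [(1, 3), (5, 21)])
v6: WRITE b=16  (b history now [(2, 26), (3, 23), (4, 30), (6, 16)])
v7: WRITE a=16  (a history now [(1, 3), (5, 21), (7, 16)])
v8: WRITE a=11  (a history now [(1, 3), (5, 21), (7, 16), (8, 11)])
v9: WRITE b=22  (b history now [(2, 26), (3, 23), (4, 30), (6, 16), (9, 22)])
v10: WRITE a=21  (a history now [(1, 3), (5, 21), (7, 16), (8, 11), (10, 21)])
v11: WRITE a=2  (a history now [(1, 3), (5, 21), (7, 16), (8, 11), (10, 21), (11, 2)])
READ b @v9: history=[(2, 26), (3, 23), (4, 30), (6, 16), (9, 22)] -> pick v9 -> 22
v12: WRITE b=15  (b history now [(2, 26), (3, 23), (4, 30), (6, 16), (9, 22), (12, 15)])
READ a @v3: history=[(1, 3), (5, 21), (7, 16), (8, 11), (10, 21), (11, 2)] -> pick v1 -> 3
v13: WRITE b=28  (b history now [(2, 26), (3, 23), (4, 30), (6, 16), (9, 22), (12, 15), (13, 28)])
READ b @v10: history=[(2, 26), (3, 23), (4, 30), (6, 16), (9, 22), (12, 15), (13, 28)] -> pick v9 -> 22
READ a @v8: history=[(1, 3), (5, 21), (7, 16), (8, 11), (10, 21), (11, 2)] -> pick v8 -> 11
READ a @v8: history=[(1, 3), (5, 21), (7, 16), (8, 11), (10, 21), (11, 2)] -> pick v8 -> 11
v14: WRITE b=32  (b history now [(2, 26), (3, 23), (4, 30), (6, 16), (9, 22), (12, 15), (13, 28), (14, 32)])
READ b @v4: history=[(2, 26), (3, 23), (4, 30), (6, 16), (9, 22), (12, 15), (13, 28), (14, 32)] -> pick v4 -> 30
v15: WRITE b=24  (b history now [(2, 26), (3, 23), (4, 30), (6, 16), (9, 22), (12, 15), (13, 28), (14, 32), (15, 24)])
READ b @v14: history=[(2, 26), (3, 23), (4, 30), (6, 16), (9, 22), (12, 15), (13, 28), (14, 32), (15, 24)] -> pick v14 -> 32
v16: WRITE b=28  (b history now [(2, 26), (3, 23), (4, 30), (6, 16), (9, 22), (12, 15), (13, 28), (14, 32), (15, 24), (16, 28)])
READ b @v11: history=[(2, 26), (3, 23), (4, 30), (6, 16), (9, 22), (12, 15), (13, 28), (14, 32), (15, 24), (16, 28)] -> pick v9 -> 22
v17: WRITE b=6  (b history now [(2, 26), (3, 23), (4, 30), (6, 16), (9, 22), (12, 15), (13, 28), (14, 32), (15, 24), (16, 28), (17, 6)])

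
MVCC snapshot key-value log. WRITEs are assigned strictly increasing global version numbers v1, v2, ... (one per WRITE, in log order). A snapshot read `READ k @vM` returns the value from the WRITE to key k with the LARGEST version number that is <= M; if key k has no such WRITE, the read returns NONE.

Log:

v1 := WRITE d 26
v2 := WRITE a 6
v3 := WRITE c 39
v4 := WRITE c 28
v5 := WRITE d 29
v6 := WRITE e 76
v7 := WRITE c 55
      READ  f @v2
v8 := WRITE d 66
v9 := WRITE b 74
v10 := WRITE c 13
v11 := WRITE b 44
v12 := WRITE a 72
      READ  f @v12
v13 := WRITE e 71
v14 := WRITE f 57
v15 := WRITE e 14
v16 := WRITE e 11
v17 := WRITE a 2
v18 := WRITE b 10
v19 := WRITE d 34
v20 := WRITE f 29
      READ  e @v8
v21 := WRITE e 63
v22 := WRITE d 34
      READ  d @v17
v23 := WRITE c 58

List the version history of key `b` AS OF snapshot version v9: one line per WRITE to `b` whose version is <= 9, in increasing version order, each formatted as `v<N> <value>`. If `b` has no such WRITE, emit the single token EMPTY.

Answer: v9 74

Derivation:
Scan writes for key=b with version <= 9:
  v1 WRITE d 26 -> skip
  v2 WRITE a 6 -> skip
  v3 WRITE c 39 -> skip
  v4 WRITE c 28 -> skip
  v5 WRITE d 29 -> skip
  v6 WRITE e 76 -> skip
  v7 WRITE c 55 -> skip
  v8 WRITE d 66 -> skip
  v9 WRITE b 74 -> keep
  v10 WRITE c 13 -> skip
  v11 WRITE b 44 -> drop (> snap)
  v12 WRITE a 72 -> skip
  v13 WRITE e 71 -> skip
  v14 WRITE f 57 -> skip
  v15 WRITE e 14 -> skip
  v16 WRITE e 11 -> skip
  v17 WRITE a 2 -> skip
  v18 WRITE b 10 -> drop (> snap)
  v19 WRITE d 34 -> skip
  v20 WRITE f 29 -> skip
  v21 WRITE e 63 -> skip
  v22 WRITE d 34 -> skip
  v23 WRITE c 58 -> skip
Collected: [(9, 74)]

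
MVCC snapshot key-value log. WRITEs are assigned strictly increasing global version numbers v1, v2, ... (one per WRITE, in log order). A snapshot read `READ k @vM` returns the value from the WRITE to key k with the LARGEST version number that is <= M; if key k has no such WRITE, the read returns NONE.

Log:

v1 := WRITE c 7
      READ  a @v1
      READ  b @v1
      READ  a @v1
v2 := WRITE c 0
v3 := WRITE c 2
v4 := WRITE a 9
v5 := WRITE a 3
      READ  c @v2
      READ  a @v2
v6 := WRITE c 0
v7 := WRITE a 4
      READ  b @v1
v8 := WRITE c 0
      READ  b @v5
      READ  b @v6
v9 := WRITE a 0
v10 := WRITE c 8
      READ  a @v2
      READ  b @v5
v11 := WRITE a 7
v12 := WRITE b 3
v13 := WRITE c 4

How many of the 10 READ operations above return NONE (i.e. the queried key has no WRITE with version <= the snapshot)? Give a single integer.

v1: WRITE c=7  (c history now [(1, 7)])
READ a @v1: history=[] -> no version <= 1 -> NONE
READ b @v1: history=[] -> no version <= 1 -> NONE
READ a @v1: history=[] -> no version <= 1 -> NONE
v2: WRITE c=0  (c history now [(1, 7), (2, 0)])
v3: WRITE c=2  (c history now [(1, 7), (2, 0), (3, 2)])
v4: WRITE a=9  (a history now [(4, 9)])
v5: WRITE a=3  (a history now [(4, 9), (5, 3)])
READ c @v2: history=[(1, 7), (2, 0), (3, 2)] -> pick v2 -> 0
READ a @v2: history=[(4, 9), (5, 3)] -> no version <= 2 -> NONE
v6: WRITE c=0  (c history now [(1, 7), (2, 0), (3, 2), (6, 0)])
v7: WRITE a=4  (a history now [(4, 9), (5, 3), (7, 4)])
READ b @v1: history=[] -> no version <= 1 -> NONE
v8: WRITE c=0  (c history now [(1, 7), (2, 0), (3, 2), (6, 0), (8, 0)])
READ b @v5: history=[] -> no version <= 5 -> NONE
READ b @v6: history=[] -> no version <= 6 -> NONE
v9: WRITE a=0  (a history now [(4, 9), (5, 3), (7, 4), (9, 0)])
v10: WRITE c=8  (c history now [(1, 7), (2, 0), (3, 2), (6, 0), (8, 0), (10, 8)])
READ a @v2: history=[(4, 9), (5, 3), (7, 4), (9, 0)] -> no version <= 2 -> NONE
READ b @v5: history=[] -> no version <= 5 -> NONE
v11: WRITE a=7  (a history now [(4, 9), (5, 3), (7, 4), (9, 0), (11, 7)])
v12: WRITE b=3  (b history now [(12, 3)])
v13: WRITE c=4  (c history now [(1, 7), (2, 0), (3, 2), (6, 0), (8, 0), (10, 8), (13, 4)])
Read results in order: ['NONE', 'NONE', 'NONE', '0', 'NONE', 'NONE', 'NONE', 'NONE', 'NONE', 'NONE']
NONE count = 9

Answer: 9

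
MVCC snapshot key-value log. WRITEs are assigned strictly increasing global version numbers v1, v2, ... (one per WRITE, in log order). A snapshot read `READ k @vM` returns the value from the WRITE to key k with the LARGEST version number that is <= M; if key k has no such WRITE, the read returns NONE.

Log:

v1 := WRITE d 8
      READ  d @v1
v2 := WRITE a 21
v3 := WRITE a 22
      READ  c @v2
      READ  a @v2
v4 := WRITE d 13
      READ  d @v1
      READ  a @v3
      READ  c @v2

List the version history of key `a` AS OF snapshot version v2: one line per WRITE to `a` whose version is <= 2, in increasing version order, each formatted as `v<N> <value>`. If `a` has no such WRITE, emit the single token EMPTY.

Answer: v2 21

Derivation:
Scan writes for key=a with version <= 2:
  v1 WRITE d 8 -> skip
  v2 WRITE a 21 -> keep
  v3 WRITE a 22 -> drop (> snap)
  v4 WRITE d 13 -> skip
Collected: [(2, 21)]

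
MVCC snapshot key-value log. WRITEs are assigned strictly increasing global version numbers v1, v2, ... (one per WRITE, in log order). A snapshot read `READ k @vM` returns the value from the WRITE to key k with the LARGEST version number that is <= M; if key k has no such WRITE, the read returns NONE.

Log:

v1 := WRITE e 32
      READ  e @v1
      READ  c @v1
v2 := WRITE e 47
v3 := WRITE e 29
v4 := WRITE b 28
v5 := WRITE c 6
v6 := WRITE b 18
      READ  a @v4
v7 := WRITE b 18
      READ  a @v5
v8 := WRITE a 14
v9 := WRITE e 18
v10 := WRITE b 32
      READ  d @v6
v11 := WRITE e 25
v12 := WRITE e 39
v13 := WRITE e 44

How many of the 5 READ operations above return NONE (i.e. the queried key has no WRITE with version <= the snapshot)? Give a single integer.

v1: WRITE e=32  (e history now [(1, 32)])
READ e @v1: history=[(1, 32)] -> pick v1 -> 32
READ c @v1: history=[] -> no version <= 1 -> NONE
v2: WRITE e=47  (e history now [(1, 32), (2, 47)])
v3: WRITE e=29  (e history now [(1, 32), (2, 47), (3, 29)])
v4: WRITE b=28  (b history now [(4, 28)])
v5: WRITE c=6  (c history now [(5, 6)])
v6: WRITE b=18  (b history now [(4, 28), (6, 18)])
READ a @v4: history=[] -> no version <= 4 -> NONE
v7: WRITE b=18  (b history now [(4, 28), (6, 18), (7, 18)])
READ a @v5: history=[] -> no version <= 5 -> NONE
v8: WRITE a=14  (a history now [(8, 14)])
v9: WRITE e=18  (e history now [(1, 32), (2, 47), (3, 29), (9, 18)])
v10: WRITE b=32  (b history now [(4, 28), (6, 18), (7, 18), (10, 32)])
READ d @v6: history=[] -> no version <= 6 -> NONE
v11: WRITE e=25  (e history now [(1, 32), (2, 47), (3, 29), (9, 18), (11, 25)])
v12: WRITE e=39  (e history now [(1, 32), (2, 47), (3, 29), (9, 18), (11, 25), (12, 39)])
v13: WRITE e=44  (e history now [(1, 32), (2, 47), (3, 29), (9, 18), (11, 25), (12, 39), (13, 44)])
Read results in order: ['32', 'NONE', 'NONE', 'NONE', 'NONE']
NONE count = 4

Answer: 4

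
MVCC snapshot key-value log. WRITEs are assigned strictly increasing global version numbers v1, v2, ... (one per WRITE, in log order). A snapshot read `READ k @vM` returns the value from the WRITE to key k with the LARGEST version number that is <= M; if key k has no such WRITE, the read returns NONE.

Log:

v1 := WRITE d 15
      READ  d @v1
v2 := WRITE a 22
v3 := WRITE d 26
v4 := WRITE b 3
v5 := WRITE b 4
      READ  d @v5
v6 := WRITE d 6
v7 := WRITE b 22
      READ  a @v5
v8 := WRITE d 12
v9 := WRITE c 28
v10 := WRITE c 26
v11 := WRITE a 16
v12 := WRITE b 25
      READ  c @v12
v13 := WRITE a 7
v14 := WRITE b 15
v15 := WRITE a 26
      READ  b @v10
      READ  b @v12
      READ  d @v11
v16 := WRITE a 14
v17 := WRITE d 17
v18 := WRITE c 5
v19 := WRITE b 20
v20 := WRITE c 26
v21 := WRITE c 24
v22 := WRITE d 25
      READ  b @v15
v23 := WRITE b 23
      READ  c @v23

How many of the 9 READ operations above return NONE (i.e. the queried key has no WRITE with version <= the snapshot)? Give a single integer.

Answer: 0

Derivation:
v1: WRITE d=15  (d history now [(1, 15)])
READ d @v1: history=[(1, 15)] -> pick v1 -> 15
v2: WRITE a=22  (a history now [(2, 22)])
v3: WRITE d=26  (d history now [(1, 15), (3, 26)])
v4: WRITE b=3  (b history now [(4, 3)])
v5: WRITE b=4  (b history now [(4, 3), (5, 4)])
READ d @v5: history=[(1, 15), (3, 26)] -> pick v3 -> 26
v6: WRITE d=6  (d history now [(1, 15), (3, 26), (6, 6)])
v7: WRITE b=22  (b history now [(4, 3), (5, 4), (7, 22)])
READ a @v5: history=[(2, 22)] -> pick v2 -> 22
v8: WRITE d=12  (d history now [(1, 15), (3, 26), (6, 6), (8, 12)])
v9: WRITE c=28  (c history now [(9, 28)])
v10: WRITE c=26  (c history now [(9, 28), (10, 26)])
v11: WRITE a=16  (a history now [(2, 22), (11, 16)])
v12: WRITE b=25  (b history now [(4, 3), (5, 4), (7, 22), (12, 25)])
READ c @v12: history=[(9, 28), (10, 26)] -> pick v10 -> 26
v13: WRITE a=7  (a history now [(2, 22), (11, 16), (13, 7)])
v14: WRITE b=15  (b history now [(4, 3), (5, 4), (7, 22), (12, 25), (14, 15)])
v15: WRITE a=26  (a history now [(2, 22), (11, 16), (13, 7), (15, 26)])
READ b @v10: history=[(4, 3), (5, 4), (7, 22), (12, 25), (14, 15)] -> pick v7 -> 22
READ b @v12: history=[(4, 3), (5, 4), (7, 22), (12, 25), (14, 15)] -> pick v12 -> 25
READ d @v11: history=[(1, 15), (3, 26), (6, 6), (8, 12)] -> pick v8 -> 12
v16: WRITE a=14  (a history now [(2, 22), (11, 16), (13, 7), (15, 26), (16, 14)])
v17: WRITE d=17  (d history now [(1, 15), (3, 26), (6, 6), (8, 12), (17, 17)])
v18: WRITE c=5  (c history now [(9, 28), (10, 26), (18, 5)])
v19: WRITE b=20  (b history now [(4, 3), (5, 4), (7, 22), (12, 25), (14, 15), (19, 20)])
v20: WRITE c=26  (c history now [(9, 28), (10, 26), (18, 5), (20, 26)])
v21: WRITE c=24  (c history now [(9, 28), (10, 26), (18, 5), (20, 26), (21, 24)])
v22: WRITE d=25  (d history now [(1, 15), (3, 26), (6, 6), (8, 12), (17, 17), (22, 25)])
READ b @v15: history=[(4, 3), (5, 4), (7, 22), (12, 25), (14, 15), (19, 20)] -> pick v14 -> 15
v23: WRITE b=23  (b history now [(4, 3), (5, 4), (7, 22), (12, 25), (14, 15), (19, 20), (23, 23)])
READ c @v23: history=[(9, 28), (10, 26), (18, 5), (20, 26), (21, 24)] -> pick v21 -> 24
Read results in order: ['15', '26', '22', '26', '22', '25', '12', '15', '24']
NONE count = 0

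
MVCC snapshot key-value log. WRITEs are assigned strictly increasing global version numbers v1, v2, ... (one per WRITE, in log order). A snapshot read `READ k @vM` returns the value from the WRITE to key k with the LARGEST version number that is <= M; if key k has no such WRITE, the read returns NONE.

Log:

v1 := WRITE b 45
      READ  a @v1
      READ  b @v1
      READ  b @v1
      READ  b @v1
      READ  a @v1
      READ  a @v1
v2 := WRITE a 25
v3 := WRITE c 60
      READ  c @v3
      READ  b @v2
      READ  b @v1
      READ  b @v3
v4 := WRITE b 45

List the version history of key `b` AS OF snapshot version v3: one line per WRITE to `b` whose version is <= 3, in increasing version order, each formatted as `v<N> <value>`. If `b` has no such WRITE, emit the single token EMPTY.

Scan writes for key=b with version <= 3:
  v1 WRITE b 45 -> keep
  v2 WRITE a 25 -> skip
  v3 WRITE c 60 -> skip
  v4 WRITE b 45 -> drop (> snap)
Collected: [(1, 45)]

Answer: v1 45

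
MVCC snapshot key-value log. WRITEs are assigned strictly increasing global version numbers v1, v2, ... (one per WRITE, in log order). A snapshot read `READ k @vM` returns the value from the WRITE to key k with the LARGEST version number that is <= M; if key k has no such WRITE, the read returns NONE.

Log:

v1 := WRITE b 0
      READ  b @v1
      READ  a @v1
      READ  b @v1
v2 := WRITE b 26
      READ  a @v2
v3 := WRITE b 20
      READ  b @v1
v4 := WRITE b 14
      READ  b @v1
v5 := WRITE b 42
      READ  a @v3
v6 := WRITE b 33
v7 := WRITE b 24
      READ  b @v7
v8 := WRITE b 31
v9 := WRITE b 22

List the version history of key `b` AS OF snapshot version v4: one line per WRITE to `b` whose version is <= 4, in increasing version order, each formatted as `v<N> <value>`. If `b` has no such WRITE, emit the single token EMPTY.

Scan writes for key=b with version <= 4:
  v1 WRITE b 0 -> keep
  v2 WRITE b 26 -> keep
  v3 WRITE b 20 -> keep
  v4 WRITE b 14 -> keep
  v5 WRITE b 42 -> drop (> snap)
  v6 WRITE b 33 -> drop (> snap)
  v7 WRITE b 24 -> drop (> snap)
  v8 WRITE b 31 -> drop (> snap)
  v9 WRITE b 22 -> drop (> snap)
Collected: [(1, 0), (2, 26), (3, 20), (4, 14)]

Answer: v1 0
v2 26
v3 20
v4 14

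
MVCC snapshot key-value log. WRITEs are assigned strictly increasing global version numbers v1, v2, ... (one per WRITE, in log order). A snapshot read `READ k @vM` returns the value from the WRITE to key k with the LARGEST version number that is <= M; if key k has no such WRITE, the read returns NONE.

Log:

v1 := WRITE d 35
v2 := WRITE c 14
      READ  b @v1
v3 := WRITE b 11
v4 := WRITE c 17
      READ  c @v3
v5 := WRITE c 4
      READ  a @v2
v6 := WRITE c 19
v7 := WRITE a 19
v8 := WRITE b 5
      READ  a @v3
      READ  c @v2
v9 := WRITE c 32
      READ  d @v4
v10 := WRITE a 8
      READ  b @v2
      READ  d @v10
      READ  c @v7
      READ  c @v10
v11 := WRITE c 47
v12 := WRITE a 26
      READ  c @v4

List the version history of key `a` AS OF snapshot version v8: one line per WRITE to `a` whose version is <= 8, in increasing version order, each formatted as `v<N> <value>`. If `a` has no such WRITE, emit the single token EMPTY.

Answer: v7 19

Derivation:
Scan writes for key=a with version <= 8:
  v1 WRITE d 35 -> skip
  v2 WRITE c 14 -> skip
  v3 WRITE b 11 -> skip
  v4 WRITE c 17 -> skip
  v5 WRITE c 4 -> skip
  v6 WRITE c 19 -> skip
  v7 WRITE a 19 -> keep
  v8 WRITE b 5 -> skip
  v9 WRITE c 32 -> skip
  v10 WRITE a 8 -> drop (> snap)
  v11 WRITE c 47 -> skip
  v12 WRITE a 26 -> drop (> snap)
Collected: [(7, 19)]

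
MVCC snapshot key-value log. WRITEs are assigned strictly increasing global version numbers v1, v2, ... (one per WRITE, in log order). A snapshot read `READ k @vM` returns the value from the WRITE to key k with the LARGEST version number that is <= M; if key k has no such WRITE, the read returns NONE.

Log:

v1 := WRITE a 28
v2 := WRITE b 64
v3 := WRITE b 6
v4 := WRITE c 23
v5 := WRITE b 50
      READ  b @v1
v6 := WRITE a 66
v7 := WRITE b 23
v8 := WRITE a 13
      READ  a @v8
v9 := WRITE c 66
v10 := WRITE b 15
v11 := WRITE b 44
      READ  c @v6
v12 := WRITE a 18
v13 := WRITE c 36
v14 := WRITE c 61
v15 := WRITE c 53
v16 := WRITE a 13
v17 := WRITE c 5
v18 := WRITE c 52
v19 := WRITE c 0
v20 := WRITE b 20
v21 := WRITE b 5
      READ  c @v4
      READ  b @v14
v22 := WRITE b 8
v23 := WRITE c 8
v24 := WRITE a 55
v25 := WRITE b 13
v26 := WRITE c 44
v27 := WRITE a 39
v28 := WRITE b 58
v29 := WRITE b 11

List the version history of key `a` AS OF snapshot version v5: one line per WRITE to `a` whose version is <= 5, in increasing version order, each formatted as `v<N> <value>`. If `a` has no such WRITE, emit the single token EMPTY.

Scan writes for key=a with version <= 5:
  v1 WRITE a 28 -> keep
  v2 WRITE b 64 -> skip
  v3 WRITE b 6 -> skip
  v4 WRITE c 23 -> skip
  v5 WRITE b 50 -> skip
  v6 WRITE a 66 -> drop (> snap)
  v7 WRITE b 23 -> skip
  v8 WRITE a 13 -> drop (> snap)
  v9 WRITE c 66 -> skip
  v10 WRITE b 15 -> skip
  v11 WRITE b 44 -> skip
  v12 WRITE a 18 -> drop (> snap)
  v13 WRITE c 36 -> skip
  v14 WRITE c 61 -> skip
  v15 WRITE c 53 -> skip
  v16 WRITE a 13 -> drop (> snap)
  v17 WRITE c 5 -> skip
  v18 WRITE c 52 -> skip
  v19 WRITE c 0 -> skip
  v20 WRITE b 20 -> skip
  v21 WRITE b 5 -> skip
  v22 WRITE b 8 -> skip
  v23 WRITE c 8 -> skip
  v24 WRITE a 55 -> drop (> snap)
  v25 WRITE b 13 -> skip
  v26 WRITE c 44 -> skip
  v27 WRITE a 39 -> drop (> snap)
  v28 WRITE b 58 -> skip
  v29 WRITE b 11 -> skip
Collected: [(1, 28)]

Answer: v1 28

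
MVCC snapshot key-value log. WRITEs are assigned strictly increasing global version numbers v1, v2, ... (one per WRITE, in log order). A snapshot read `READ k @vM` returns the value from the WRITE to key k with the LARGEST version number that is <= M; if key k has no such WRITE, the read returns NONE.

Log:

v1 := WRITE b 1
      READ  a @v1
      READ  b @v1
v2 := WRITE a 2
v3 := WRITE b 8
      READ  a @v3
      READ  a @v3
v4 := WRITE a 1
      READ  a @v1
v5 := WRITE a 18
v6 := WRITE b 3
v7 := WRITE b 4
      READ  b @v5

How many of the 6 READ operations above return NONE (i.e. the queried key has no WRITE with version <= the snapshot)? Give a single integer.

Answer: 2

Derivation:
v1: WRITE b=1  (b history now [(1, 1)])
READ a @v1: history=[] -> no version <= 1 -> NONE
READ b @v1: history=[(1, 1)] -> pick v1 -> 1
v2: WRITE a=2  (a history now [(2, 2)])
v3: WRITE b=8  (b history now [(1, 1), (3, 8)])
READ a @v3: history=[(2, 2)] -> pick v2 -> 2
READ a @v3: history=[(2, 2)] -> pick v2 -> 2
v4: WRITE a=1  (a history now [(2, 2), (4, 1)])
READ a @v1: history=[(2, 2), (4, 1)] -> no version <= 1 -> NONE
v5: WRITE a=18  (a history now [(2, 2), (4, 1), (5, 18)])
v6: WRITE b=3  (b history now [(1, 1), (3, 8), (6, 3)])
v7: WRITE b=4  (b history now [(1, 1), (3, 8), (6, 3), (7, 4)])
READ b @v5: history=[(1, 1), (3, 8), (6, 3), (7, 4)] -> pick v3 -> 8
Read results in order: ['NONE', '1', '2', '2', 'NONE', '8']
NONE count = 2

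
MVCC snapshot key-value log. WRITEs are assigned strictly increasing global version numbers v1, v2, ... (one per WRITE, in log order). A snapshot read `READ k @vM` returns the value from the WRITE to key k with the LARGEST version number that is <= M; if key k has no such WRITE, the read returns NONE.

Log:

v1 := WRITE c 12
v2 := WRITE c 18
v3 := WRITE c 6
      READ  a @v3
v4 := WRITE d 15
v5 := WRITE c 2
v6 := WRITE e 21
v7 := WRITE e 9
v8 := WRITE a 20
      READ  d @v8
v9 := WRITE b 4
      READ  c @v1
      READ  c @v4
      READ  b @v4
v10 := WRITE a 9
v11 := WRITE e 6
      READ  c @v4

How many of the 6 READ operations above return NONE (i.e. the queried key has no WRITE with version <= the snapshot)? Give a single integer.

Answer: 2

Derivation:
v1: WRITE c=12  (c history now [(1, 12)])
v2: WRITE c=18  (c history now [(1, 12), (2, 18)])
v3: WRITE c=6  (c history now [(1, 12), (2, 18), (3, 6)])
READ a @v3: history=[] -> no version <= 3 -> NONE
v4: WRITE d=15  (d history now [(4, 15)])
v5: WRITE c=2  (c history now [(1, 12), (2, 18), (3, 6), (5, 2)])
v6: WRITE e=21  (e history now [(6, 21)])
v7: WRITE e=9  (e history now [(6, 21), (7, 9)])
v8: WRITE a=20  (a history now [(8, 20)])
READ d @v8: history=[(4, 15)] -> pick v4 -> 15
v9: WRITE b=4  (b history now [(9, 4)])
READ c @v1: history=[(1, 12), (2, 18), (3, 6), (5, 2)] -> pick v1 -> 12
READ c @v4: history=[(1, 12), (2, 18), (3, 6), (5, 2)] -> pick v3 -> 6
READ b @v4: history=[(9, 4)] -> no version <= 4 -> NONE
v10: WRITE a=9  (a history now [(8, 20), (10, 9)])
v11: WRITE e=6  (e history now [(6, 21), (7, 9), (11, 6)])
READ c @v4: history=[(1, 12), (2, 18), (3, 6), (5, 2)] -> pick v3 -> 6
Read results in order: ['NONE', '15', '12', '6', 'NONE', '6']
NONE count = 2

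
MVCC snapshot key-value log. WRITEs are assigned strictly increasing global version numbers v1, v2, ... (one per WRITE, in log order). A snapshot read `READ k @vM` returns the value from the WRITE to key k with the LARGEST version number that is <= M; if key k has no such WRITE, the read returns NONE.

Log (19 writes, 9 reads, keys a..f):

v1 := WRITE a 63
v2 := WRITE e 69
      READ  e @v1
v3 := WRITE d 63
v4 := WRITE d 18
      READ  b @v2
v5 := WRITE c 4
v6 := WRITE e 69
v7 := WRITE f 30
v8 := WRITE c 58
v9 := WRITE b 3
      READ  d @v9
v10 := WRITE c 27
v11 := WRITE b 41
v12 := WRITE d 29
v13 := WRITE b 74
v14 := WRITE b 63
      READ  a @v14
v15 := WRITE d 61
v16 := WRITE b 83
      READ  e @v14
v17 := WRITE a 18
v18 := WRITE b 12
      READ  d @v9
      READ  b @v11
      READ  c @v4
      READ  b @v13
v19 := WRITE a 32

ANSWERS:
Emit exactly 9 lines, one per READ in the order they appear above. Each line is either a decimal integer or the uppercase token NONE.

v1: WRITE a=63  (a history now [(1, 63)])
v2: WRITE e=69  (e history now [(2, 69)])
READ e @v1: history=[(2, 69)] -> no version <= 1 -> NONE
v3: WRITE d=63  (d history now [(3, 63)])
v4: WRITE d=18  (d history now [(3, 63), (4, 18)])
READ b @v2: history=[] -> no version <= 2 -> NONE
v5: WRITE c=4  (c history now [(5, 4)])
v6: WRITE e=69  (e history now [(2, 69), (6, 69)])
v7: WRITE f=30  (f history now [(7, 30)])
v8: WRITE c=58  (c history now [(5, 4), (8, 58)])
v9: WRITE b=3  (b history now [(9, 3)])
READ d @v9: history=[(3, 63), (4, 18)] -> pick v4 -> 18
v10: WRITE c=27  (c history now [(5, 4), (8, 58), (10, 27)])
v11: WRITE b=41  (b history now [(9, 3), (11, 41)])
v12: WRITE d=29  (d history now [(3, 63), (4, 18), (12, 29)])
v13: WRITE b=74  (b history now [(9, 3), (11, 41), (13, 74)])
v14: WRITE b=63  (b history now [(9, 3), (11, 41), (13, 74), (14, 63)])
READ a @v14: history=[(1, 63)] -> pick v1 -> 63
v15: WRITE d=61  (d history now [(3, 63), (4, 18), (12, 29), (15, 61)])
v16: WRITE b=83  (b history now [(9, 3), (11, 41), (13, 74), (14, 63), (16, 83)])
READ e @v14: history=[(2, 69), (6, 69)] -> pick v6 -> 69
v17: WRITE a=18  (a history now [(1, 63), (17, 18)])
v18: WRITE b=12  (b history now [(9, 3), (11, 41), (13, 74), (14, 63), (16, 83), (18, 12)])
READ d @v9: history=[(3, 63), (4, 18), (12, 29), (15, 61)] -> pick v4 -> 18
READ b @v11: history=[(9, 3), (11, 41), (13, 74), (14, 63), (16, 83), (18, 12)] -> pick v11 -> 41
READ c @v4: history=[(5, 4), (8, 58), (10, 27)] -> no version <= 4 -> NONE
READ b @v13: history=[(9, 3), (11, 41), (13, 74), (14, 63), (16, 83), (18, 12)] -> pick v13 -> 74
v19: WRITE a=32  (a history now [(1, 63), (17, 18), (19, 32)])

Answer: NONE
NONE
18
63
69
18
41
NONE
74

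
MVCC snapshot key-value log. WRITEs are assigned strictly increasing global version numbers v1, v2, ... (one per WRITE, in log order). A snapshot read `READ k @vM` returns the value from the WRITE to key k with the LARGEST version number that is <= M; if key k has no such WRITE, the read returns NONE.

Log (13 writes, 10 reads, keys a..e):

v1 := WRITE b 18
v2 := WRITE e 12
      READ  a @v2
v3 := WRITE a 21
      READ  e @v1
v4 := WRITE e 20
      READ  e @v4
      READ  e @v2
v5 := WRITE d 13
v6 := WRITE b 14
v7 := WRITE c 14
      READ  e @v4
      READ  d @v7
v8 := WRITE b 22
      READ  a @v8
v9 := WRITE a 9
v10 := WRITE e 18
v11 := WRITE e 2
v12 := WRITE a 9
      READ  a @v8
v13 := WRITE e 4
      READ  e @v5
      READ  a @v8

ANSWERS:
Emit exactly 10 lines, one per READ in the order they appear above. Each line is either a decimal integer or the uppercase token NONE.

v1: WRITE b=18  (b history now [(1, 18)])
v2: WRITE e=12  (e history now [(2, 12)])
READ a @v2: history=[] -> no version <= 2 -> NONE
v3: WRITE a=21  (a history now [(3, 21)])
READ e @v1: history=[(2, 12)] -> no version <= 1 -> NONE
v4: WRITE e=20  (e history now [(2, 12), (4, 20)])
READ e @v4: history=[(2, 12), (4, 20)] -> pick v4 -> 20
READ e @v2: history=[(2, 12), (4, 20)] -> pick v2 -> 12
v5: WRITE d=13  (d history now [(5, 13)])
v6: WRITE b=14  (b history now [(1, 18), (6, 14)])
v7: WRITE c=14  (c history now [(7, 14)])
READ e @v4: history=[(2, 12), (4, 20)] -> pick v4 -> 20
READ d @v7: history=[(5, 13)] -> pick v5 -> 13
v8: WRITE b=22  (b history now [(1, 18), (6, 14), (8, 22)])
READ a @v8: history=[(3, 21)] -> pick v3 -> 21
v9: WRITE a=9  (a history now [(3, 21), (9, 9)])
v10: WRITE e=18  (e history now [(2, 12), (4, 20), (10, 18)])
v11: WRITE e=2  (e history now [(2, 12), (4, 20), (10, 18), (11, 2)])
v12: WRITE a=9  (a history now [(3, 21), (9, 9), (12, 9)])
READ a @v8: history=[(3, 21), (9, 9), (12, 9)] -> pick v3 -> 21
v13: WRITE e=4  (e history now [(2, 12), (4, 20), (10, 18), (11, 2), (13, 4)])
READ e @v5: history=[(2, 12), (4, 20), (10, 18), (11, 2), (13, 4)] -> pick v4 -> 20
READ a @v8: history=[(3, 21), (9, 9), (12, 9)] -> pick v3 -> 21

Answer: NONE
NONE
20
12
20
13
21
21
20
21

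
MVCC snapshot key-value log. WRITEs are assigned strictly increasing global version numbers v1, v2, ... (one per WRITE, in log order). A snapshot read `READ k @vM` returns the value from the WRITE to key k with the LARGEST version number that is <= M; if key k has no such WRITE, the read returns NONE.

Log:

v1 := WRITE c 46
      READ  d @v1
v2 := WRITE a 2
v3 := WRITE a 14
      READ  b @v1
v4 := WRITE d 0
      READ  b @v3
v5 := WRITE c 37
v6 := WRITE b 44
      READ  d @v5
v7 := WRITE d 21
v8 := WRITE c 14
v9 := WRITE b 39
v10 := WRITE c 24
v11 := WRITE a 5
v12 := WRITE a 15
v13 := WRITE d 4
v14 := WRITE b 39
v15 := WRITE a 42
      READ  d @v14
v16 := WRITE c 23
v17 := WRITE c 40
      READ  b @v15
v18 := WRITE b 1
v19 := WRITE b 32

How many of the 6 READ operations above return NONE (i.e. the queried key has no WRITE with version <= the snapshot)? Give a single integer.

Answer: 3

Derivation:
v1: WRITE c=46  (c history now [(1, 46)])
READ d @v1: history=[] -> no version <= 1 -> NONE
v2: WRITE a=2  (a history now [(2, 2)])
v3: WRITE a=14  (a history now [(2, 2), (3, 14)])
READ b @v1: history=[] -> no version <= 1 -> NONE
v4: WRITE d=0  (d history now [(4, 0)])
READ b @v3: history=[] -> no version <= 3 -> NONE
v5: WRITE c=37  (c history now [(1, 46), (5, 37)])
v6: WRITE b=44  (b history now [(6, 44)])
READ d @v5: history=[(4, 0)] -> pick v4 -> 0
v7: WRITE d=21  (d history now [(4, 0), (7, 21)])
v8: WRITE c=14  (c history now [(1, 46), (5, 37), (8, 14)])
v9: WRITE b=39  (b history now [(6, 44), (9, 39)])
v10: WRITE c=24  (c history now [(1, 46), (5, 37), (8, 14), (10, 24)])
v11: WRITE a=5  (a history now [(2, 2), (3, 14), (11, 5)])
v12: WRITE a=15  (a history now [(2, 2), (3, 14), (11, 5), (12, 15)])
v13: WRITE d=4  (d history now [(4, 0), (7, 21), (13, 4)])
v14: WRITE b=39  (b history now [(6, 44), (9, 39), (14, 39)])
v15: WRITE a=42  (a history now [(2, 2), (3, 14), (11, 5), (12, 15), (15, 42)])
READ d @v14: history=[(4, 0), (7, 21), (13, 4)] -> pick v13 -> 4
v16: WRITE c=23  (c history now [(1, 46), (5, 37), (8, 14), (10, 24), (16, 23)])
v17: WRITE c=40  (c history now [(1, 46), (5, 37), (8, 14), (10, 24), (16, 23), (17, 40)])
READ b @v15: history=[(6, 44), (9, 39), (14, 39)] -> pick v14 -> 39
v18: WRITE b=1  (b history now [(6, 44), (9, 39), (14, 39), (18, 1)])
v19: WRITE b=32  (b history now [(6, 44), (9, 39), (14, 39), (18, 1), (19, 32)])
Read results in order: ['NONE', 'NONE', 'NONE', '0', '4', '39']
NONE count = 3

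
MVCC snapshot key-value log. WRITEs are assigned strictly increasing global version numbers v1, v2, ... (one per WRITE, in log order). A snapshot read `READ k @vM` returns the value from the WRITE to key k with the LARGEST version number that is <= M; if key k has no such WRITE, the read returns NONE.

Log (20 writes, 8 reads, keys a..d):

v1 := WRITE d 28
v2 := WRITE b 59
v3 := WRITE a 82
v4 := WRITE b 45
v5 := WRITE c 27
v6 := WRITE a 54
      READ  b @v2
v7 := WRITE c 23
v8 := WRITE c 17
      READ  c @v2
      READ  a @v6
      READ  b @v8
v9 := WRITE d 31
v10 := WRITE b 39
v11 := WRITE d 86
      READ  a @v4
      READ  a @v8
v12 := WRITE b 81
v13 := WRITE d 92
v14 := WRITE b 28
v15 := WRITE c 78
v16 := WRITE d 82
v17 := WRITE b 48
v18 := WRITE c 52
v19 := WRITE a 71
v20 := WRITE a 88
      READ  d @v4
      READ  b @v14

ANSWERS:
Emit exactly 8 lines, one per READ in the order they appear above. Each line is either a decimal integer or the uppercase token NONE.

v1: WRITE d=28  (d history now [(1, 28)])
v2: WRITE b=59  (b history now [(2, 59)])
v3: WRITE a=82  (a history now [(3, 82)])
v4: WRITE b=45  (b history now [(2, 59), (4, 45)])
v5: WRITE c=27  (c history now [(5, 27)])
v6: WRITE a=54  (a history now [(3, 82), (6, 54)])
READ b @v2: history=[(2, 59), (4, 45)] -> pick v2 -> 59
v7: WRITE c=23  (c history now [(5, 27), (7, 23)])
v8: WRITE c=17  (c history now [(5, 27), (7, 23), (8, 17)])
READ c @v2: history=[(5, 27), (7, 23), (8, 17)] -> no version <= 2 -> NONE
READ a @v6: history=[(3, 82), (6, 54)] -> pick v6 -> 54
READ b @v8: history=[(2, 59), (4, 45)] -> pick v4 -> 45
v9: WRITE d=31  (d history now [(1, 28), (9, 31)])
v10: WRITE b=39  (b history now [(2, 59), (4, 45), (10, 39)])
v11: WRITE d=86  (d history now [(1, 28), (9, 31), (11, 86)])
READ a @v4: history=[(3, 82), (6, 54)] -> pick v3 -> 82
READ a @v8: history=[(3, 82), (6, 54)] -> pick v6 -> 54
v12: WRITE b=81  (b history now [(2, 59), (4, 45), (10, 39), (12, 81)])
v13: WRITE d=92  (d history now [(1, 28), (9, 31), (11, 86), (13, 92)])
v14: WRITE b=28  (b history now [(2, 59), (4, 45), (10, 39), (12, 81), (14, 28)])
v15: WRITE c=78  (c history now [(5, 27), (7, 23), (8, 17), (15, 78)])
v16: WRITE d=82  (d history now [(1, 28), (9, 31), (11, 86), (13, 92), (16, 82)])
v17: WRITE b=48  (b history now [(2, 59), (4, 45), (10, 39), (12, 81), (14, 28), (17, 48)])
v18: WRITE c=52  (c history now [(5, 27), (7, 23), (8, 17), (15, 78), (18, 52)])
v19: WRITE a=71  (a history now [(3, 82), (6, 54), (19, 71)])
v20: WRITE a=88  (a history now [(3, 82), (6, 54), (19, 71), (20, 88)])
READ d @v4: history=[(1, 28), (9, 31), (11, 86), (13, 92), (16, 82)] -> pick v1 -> 28
READ b @v14: history=[(2, 59), (4, 45), (10, 39), (12, 81), (14, 28), (17, 48)] -> pick v14 -> 28

Answer: 59
NONE
54
45
82
54
28
28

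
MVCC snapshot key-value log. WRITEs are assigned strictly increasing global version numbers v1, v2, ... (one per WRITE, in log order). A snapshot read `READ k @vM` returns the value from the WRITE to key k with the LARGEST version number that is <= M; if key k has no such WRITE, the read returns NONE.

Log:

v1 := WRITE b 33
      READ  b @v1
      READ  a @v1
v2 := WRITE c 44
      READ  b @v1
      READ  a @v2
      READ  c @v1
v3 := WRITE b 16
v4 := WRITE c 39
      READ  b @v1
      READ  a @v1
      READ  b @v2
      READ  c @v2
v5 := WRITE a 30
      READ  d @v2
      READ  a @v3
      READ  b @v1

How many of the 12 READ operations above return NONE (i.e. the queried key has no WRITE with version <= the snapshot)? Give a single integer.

Answer: 6

Derivation:
v1: WRITE b=33  (b history now [(1, 33)])
READ b @v1: history=[(1, 33)] -> pick v1 -> 33
READ a @v1: history=[] -> no version <= 1 -> NONE
v2: WRITE c=44  (c history now [(2, 44)])
READ b @v1: history=[(1, 33)] -> pick v1 -> 33
READ a @v2: history=[] -> no version <= 2 -> NONE
READ c @v1: history=[(2, 44)] -> no version <= 1 -> NONE
v3: WRITE b=16  (b history now [(1, 33), (3, 16)])
v4: WRITE c=39  (c history now [(2, 44), (4, 39)])
READ b @v1: history=[(1, 33), (3, 16)] -> pick v1 -> 33
READ a @v1: history=[] -> no version <= 1 -> NONE
READ b @v2: history=[(1, 33), (3, 16)] -> pick v1 -> 33
READ c @v2: history=[(2, 44), (4, 39)] -> pick v2 -> 44
v5: WRITE a=30  (a history now [(5, 30)])
READ d @v2: history=[] -> no version <= 2 -> NONE
READ a @v3: history=[(5, 30)] -> no version <= 3 -> NONE
READ b @v1: history=[(1, 33), (3, 16)] -> pick v1 -> 33
Read results in order: ['33', 'NONE', '33', 'NONE', 'NONE', '33', 'NONE', '33', '44', 'NONE', 'NONE', '33']
NONE count = 6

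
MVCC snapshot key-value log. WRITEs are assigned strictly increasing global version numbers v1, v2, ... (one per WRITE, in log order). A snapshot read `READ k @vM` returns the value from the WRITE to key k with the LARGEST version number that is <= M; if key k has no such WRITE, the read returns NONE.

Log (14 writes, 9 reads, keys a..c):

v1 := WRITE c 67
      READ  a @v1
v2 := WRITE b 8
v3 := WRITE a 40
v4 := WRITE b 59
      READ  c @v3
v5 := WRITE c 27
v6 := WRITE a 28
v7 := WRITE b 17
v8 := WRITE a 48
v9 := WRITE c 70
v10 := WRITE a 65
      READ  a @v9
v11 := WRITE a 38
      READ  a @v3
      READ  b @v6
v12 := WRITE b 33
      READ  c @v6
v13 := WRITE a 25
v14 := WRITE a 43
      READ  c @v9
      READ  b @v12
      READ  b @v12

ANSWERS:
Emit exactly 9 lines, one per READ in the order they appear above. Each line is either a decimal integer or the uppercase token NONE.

Answer: NONE
67
48
40
59
27
70
33
33

Derivation:
v1: WRITE c=67  (c history now [(1, 67)])
READ a @v1: history=[] -> no version <= 1 -> NONE
v2: WRITE b=8  (b history now [(2, 8)])
v3: WRITE a=40  (a history now [(3, 40)])
v4: WRITE b=59  (b history now [(2, 8), (4, 59)])
READ c @v3: history=[(1, 67)] -> pick v1 -> 67
v5: WRITE c=27  (c history now [(1, 67), (5, 27)])
v6: WRITE a=28  (a history now [(3, 40), (6, 28)])
v7: WRITE b=17  (b history now [(2, 8), (4, 59), (7, 17)])
v8: WRITE a=48  (a history now [(3, 40), (6, 28), (8, 48)])
v9: WRITE c=70  (c history now [(1, 67), (5, 27), (9, 70)])
v10: WRITE a=65  (a history now [(3, 40), (6, 28), (8, 48), (10, 65)])
READ a @v9: history=[(3, 40), (6, 28), (8, 48), (10, 65)] -> pick v8 -> 48
v11: WRITE a=38  (a history now [(3, 40), (6, 28), (8, 48), (10, 65), (11, 38)])
READ a @v3: history=[(3, 40), (6, 28), (8, 48), (10, 65), (11, 38)] -> pick v3 -> 40
READ b @v6: history=[(2, 8), (4, 59), (7, 17)] -> pick v4 -> 59
v12: WRITE b=33  (b history now [(2, 8), (4, 59), (7, 17), (12, 33)])
READ c @v6: history=[(1, 67), (5, 27), (9, 70)] -> pick v5 -> 27
v13: WRITE a=25  (a history now [(3, 40), (6, 28), (8, 48), (10, 65), (11, 38), (13, 25)])
v14: WRITE a=43  (a history now [(3, 40), (6, 28), (8, 48), (10, 65), (11, 38), (13, 25), (14, 43)])
READ c @v9: history=[(1, 67), (5, 27), (9, 70)] -> pick v9 -> 70
READ b @v12: history=[(2, 8), (4, 59), (7, 17), (12, 33)] -> pick v12 -> 33
READ b @v12: history=[(2, 8), (4, 59), (7, 17), (12, 33)] -> pick v12 -> 33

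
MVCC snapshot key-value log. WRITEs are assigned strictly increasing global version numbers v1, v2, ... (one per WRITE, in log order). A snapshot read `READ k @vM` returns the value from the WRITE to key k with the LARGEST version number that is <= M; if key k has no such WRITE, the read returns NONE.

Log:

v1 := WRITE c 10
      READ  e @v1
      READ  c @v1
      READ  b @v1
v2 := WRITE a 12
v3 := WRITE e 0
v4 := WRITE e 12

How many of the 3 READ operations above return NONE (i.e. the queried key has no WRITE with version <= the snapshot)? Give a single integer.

v1: WRITE c=10  (c history now [(1, 10)])
READ e @v1: history=[] -> no version <= 1 -> NONE
READ c @v1: history=[(1, 10)] -> pick v1 -> 10
READ b @v1: history=[] -> no version <= 1 -> NONE
v2: WRITE a=12  (a history now [(2, 12)])
v3: WRITE e=0  (e history now [(3, 0)])
v4: WRITE e=12  (e history now [(3, 0), (4, 12)])
Read results in order: ['NONE', '10', 'NONE']
NONE count = 2

Answer: 2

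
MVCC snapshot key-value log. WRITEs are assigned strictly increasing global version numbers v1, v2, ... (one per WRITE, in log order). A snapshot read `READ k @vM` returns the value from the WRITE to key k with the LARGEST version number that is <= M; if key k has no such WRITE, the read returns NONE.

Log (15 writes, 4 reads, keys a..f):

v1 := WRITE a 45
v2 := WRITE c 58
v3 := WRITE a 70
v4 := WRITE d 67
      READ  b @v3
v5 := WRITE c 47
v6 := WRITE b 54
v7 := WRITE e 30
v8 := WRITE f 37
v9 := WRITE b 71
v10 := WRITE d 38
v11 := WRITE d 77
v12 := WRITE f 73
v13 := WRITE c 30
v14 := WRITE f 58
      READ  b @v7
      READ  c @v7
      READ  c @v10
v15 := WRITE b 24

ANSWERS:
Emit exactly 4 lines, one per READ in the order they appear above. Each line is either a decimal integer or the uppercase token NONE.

Answer: NONE
54
47
47

Derivation:
v1: WRITE a=45  (a history now [(1, 45)])
v2: WRITE c=58  (c history now [(2, 58)])
v3: WRITE a=70  (a history now [(1, 45), (3, 70)])
v4: WRITE d=67  (d history now [(4, 67)])
READ b @v3: history=[] -> no version <= 3 -> NONE
v5: WRITE c=47  (c history now [(2, 58), (5, 47)])
v6: WRITE b=54  (b history now [(6, 54)])
v7: WRITE e=30  (e history now [(7, 30)])
v8: WRITE f=37  (f history now [(8, 37)])
v9: WRITE b=71  (b history now [(6, 54), (9, 71)])
v10: WRITE d=38  (d history now [(4, 67), (10, 38)])
v11: WRITE d=77  (d history now [(4, 67), (10, 38), (11, 77)])
v12: WRITE f=73  (f history now [(8, 37), (12, 73)])
v13: WRITE c=30  (c history now [(2, 58), (5, 47), (13, 30)])
v14: WRITE f=58  (f history now [(8, 37), (12, 73), (14, 58)])
READ b @v7: history=[(6, 54), (9, 71)] -> pick v6 -> 54
READ c @v7: history=[(2, 58), (5, 47), (13, 30)] -> pick v5 -> 47
READ c @v10: history=[(2, 58), (5, 47), (13, 30)] -> pick v5 -> 47
v15: WRITE b=24  (b history now [(6, 54), (9, 71), (15, 24)])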